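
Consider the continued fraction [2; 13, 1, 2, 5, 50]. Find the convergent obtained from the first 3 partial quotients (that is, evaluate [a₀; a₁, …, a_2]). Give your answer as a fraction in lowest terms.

Start with 1.
13 + 1/(1/1) = 13 + 1/1 = 14/1
2 + 1/(14/1) = 2 + 1/14 = 29/14

29/14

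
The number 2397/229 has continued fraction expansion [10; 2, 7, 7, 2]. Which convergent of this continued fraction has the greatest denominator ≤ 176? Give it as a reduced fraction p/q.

1120/107

a_0 = 10: 10/1  (≤ bound)
a_1 = 2: 21/2  (≤ bound)
a_2 = 7: 157/15  (≤ bound)
a_3 = 7: 1120/107  (≤ bound)
a_4 = 2: 2397/229  (> 176, stop)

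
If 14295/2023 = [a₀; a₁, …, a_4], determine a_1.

15

14295 ÷ 2023 → quotient 7, remainder 134
2023 ÷ 134 → quotient 15, remainder 13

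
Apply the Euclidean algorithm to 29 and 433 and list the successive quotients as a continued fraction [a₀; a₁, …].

[0; 14, 1, 13, 2]

Run the Euclidean algorithm, recording each quotient:
29 ÷ 433 → quotient 0, remainder 29
433 ÷ 29 → quotient 14, remainder 27
29 ÷ 27 → quotient 1, remainder 2
27 ÷ 2 → quotient 13, remainder 1
2 ÷ 1 → quotient 2, remainder 0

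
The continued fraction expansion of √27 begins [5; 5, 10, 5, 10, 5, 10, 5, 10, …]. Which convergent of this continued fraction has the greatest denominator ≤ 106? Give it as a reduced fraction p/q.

265/51

List convergents until the denominator exceeds the bound:
a_0 = 5: 5/1  (≤ bound)
a_1 = 5: 26/5  (≤ bound)
a_2 = 10: 265/51  (≤ bound)
a_3 = 5: 1351/260  (> 106, stop)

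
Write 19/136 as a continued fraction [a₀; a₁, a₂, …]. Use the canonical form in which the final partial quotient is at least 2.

[0; 7, 6, 3]

⌊19/136⌋ = 0, remainder 19
⌊136/19⌋ = 7, remainder 3
⌊19/3⌋ = 6, remainder 1
⌊3/1⌋ = 3, remainder 0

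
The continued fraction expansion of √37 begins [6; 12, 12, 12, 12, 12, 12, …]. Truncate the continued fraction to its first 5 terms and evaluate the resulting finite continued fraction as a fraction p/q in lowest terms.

128766/21169

Start with 12.
12 + 1/(12/1) = 12 + 1/12 = 145/12
12 + 1/(145/12) = 12 + 12/145 = 1752/145
12 + 1/(1752/145) = 12 + 145/1752 = 21169/1752
6 + 1/(21169/1752) = 6 + 1752/21169 = 128766/21169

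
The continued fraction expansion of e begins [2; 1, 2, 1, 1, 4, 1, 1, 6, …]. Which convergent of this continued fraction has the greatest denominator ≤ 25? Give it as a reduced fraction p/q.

a_0 = 2: 2/1  (≤ bound)
a_1 = 1: 3/1  (≤ bound)
a_2 = 2: 8/3  (≤ bound)
a_3 = 1: 11/4  (≤ bound)
a_4 = 1: 19/7  (≤ bound)
a_5 = 4: 87/32  (> 25, stop)

19/7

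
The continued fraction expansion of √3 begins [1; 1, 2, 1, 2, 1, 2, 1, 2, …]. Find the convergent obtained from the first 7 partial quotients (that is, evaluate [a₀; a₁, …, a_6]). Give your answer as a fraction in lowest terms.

Compute successive convergents:
a_0 = 1: 1/1
a_1 = 1: 2/1
a_2 = 2: 5/3
a_3 = 1: 7/4
a_4 = 2: 19/11
a_5 = 1: 26/15
a_6 = 2: 71/41

71/41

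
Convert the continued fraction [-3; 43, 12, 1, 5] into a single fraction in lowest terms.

-9874/3317

Build up convergents one term at a time:
a_0 = -3: -3/1
a_1 = 43: -128/43
a_2 = 12: -1539/517
a_3 = 1: -1667/560
a_4 = 5: -9874/3317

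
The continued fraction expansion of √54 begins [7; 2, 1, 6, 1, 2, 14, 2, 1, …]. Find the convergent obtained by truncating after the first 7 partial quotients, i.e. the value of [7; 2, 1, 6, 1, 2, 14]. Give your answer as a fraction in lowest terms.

Use the convergent recurrence hₖ = aₖ·hₖ₋₁ + hₖ₋₂ (and likewise for the denominators kₖ):
a_0 = 7: 7/1
a_1 = 2: 15/2
a_2 = 1: 22/3
a_3 = 6: 147/20
a_4 = 1: 169/23
a_5 = 2: 485/66
a_6 = 14: 6959/947

6959/947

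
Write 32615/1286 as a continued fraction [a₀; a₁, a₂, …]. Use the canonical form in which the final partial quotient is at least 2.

Apply division with remainder until the remainder is 0:
32615 ÷ 1286 → quotient 25, remainder 465
1286 ÷ 465 → quotient 2, remainder 356
465 ÷ 356 → quotient 1, remainder 109
356 ÷ 109 → quotient 3, remainder 29
109 ÷ 29 → quotient 3, remainder 22
29 ÷ 22 → quotient 1, remainder 7
22 ÷ 7 → quotient 3, remainder 1
7 ÷ 1 → quotient 7, remainder 0

[25; 2, 1, 3, 3, 1, 3, 7]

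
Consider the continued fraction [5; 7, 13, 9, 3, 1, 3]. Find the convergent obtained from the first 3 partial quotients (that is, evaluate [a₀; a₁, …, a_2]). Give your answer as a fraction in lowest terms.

473/92

a_0 = 5: 5/1
a_1 = 7: 36/7
a_2 = 13: 473/92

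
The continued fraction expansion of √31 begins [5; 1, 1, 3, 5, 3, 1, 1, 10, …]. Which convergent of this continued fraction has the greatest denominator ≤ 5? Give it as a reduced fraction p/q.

11/2

List convergents until the denominator exceeds the bound:
a_0 = 5: 5/1  (≤ bound)
a_1 = 1: 6/1  (≤ bound)
a_2 = 1: 11/2  (≤ bound)
a_3 = 3: 39/7  (> 5, stop)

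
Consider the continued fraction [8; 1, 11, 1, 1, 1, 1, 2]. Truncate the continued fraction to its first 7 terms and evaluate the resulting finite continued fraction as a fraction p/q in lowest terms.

562/63

Use the convergent recurrence hₖ = aₖ·hₖ₋₁ + hₖ₋₂ (and likewise for the denominators kₖ):
a_0 = 8: 8/1
a_1 = 1: 9/1
a_2 = 11: 107/12
a_3 = 1: 116/13
a_4 = 1: 223/25
a_5 = 1: 339/38
a_6 = 1: 562/63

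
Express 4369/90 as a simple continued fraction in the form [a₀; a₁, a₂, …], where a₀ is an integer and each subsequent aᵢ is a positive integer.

[48; 1, 1, 5, 8]

⌊4369/90⌋ = 48, remainder 49
⌊90/49⌋ = 1, remainder 41
⌊49/41⌋ = 1, remainder 8
⌊41/8⌋ = 5, remainder 1
⌊8/1⌋ = 8, remainder 0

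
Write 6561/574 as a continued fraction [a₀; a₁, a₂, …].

Run the Euclidean algorithm, recording each quotient:
⌊6561/574⌋ = 11, remainder 247
⌊574/247⌋ = 2, remainder 80
⌊247/80⌋ = 3, remainder 7
⌊80/7⌋ = 11, remainder 3
⌊7/3⌋ = 2, remainder 1
⌊3/1⌋ = 3, remainder 0

[11; 2, 3, 11, 2, 3]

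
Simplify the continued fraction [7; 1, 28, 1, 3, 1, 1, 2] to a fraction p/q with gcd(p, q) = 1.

Starting at the tail and folding back:
Start with 2.
1 + 1/(2/1) = 1 + 1/2 = 3/2
1 + 1/(3/2) = 1 + 2/3 = 5/3
3 + 1/(5/3) = 3 + 3/5 = 18/5
1 + 1/(18/5) = 1 + 5/18 = 23/18
28 + 1/(23/18) = 28 + 18/23 = 662/23
1 + 1/(662/23) = 1 + 23/662 = 685/662
7 + 1/(685/662) = 7 + 662/685 = 5457/685

5457/685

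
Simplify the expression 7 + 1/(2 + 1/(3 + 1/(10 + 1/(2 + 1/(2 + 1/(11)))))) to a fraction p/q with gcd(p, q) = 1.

Collapse the nested fraction from the inside out:
Start with 11.
2 + 1/(11/1) = 2 + 1/11 = 23/11
2 + 1/(23/11) = 2 + 11/23 = 57/23
10 + 1/(57/23) = 10 + 23/57 = 593/57
3 + 1/(593/57) = 3 + 57/593 = 1836/593
2 + 1/(1836/593) = 2 + 593/1836 = 4265/1836
7 + 1/(4265/1836) = 7 + 1836/4265 = 31691/4265

31691/4265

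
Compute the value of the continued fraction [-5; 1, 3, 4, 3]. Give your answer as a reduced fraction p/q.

-233/55

Work from the innermost term outward:
Start with 3.
4 + 1/(3/1) = 4 + 1/3 = 13/3
3 + 1/(13/3) = 3 + 3/13 = 42/13
1 + 1/(42/13) = 1 + 13/42 = 55/42
-5 + 1/(55/42) = -5 + 42/55 = -233/55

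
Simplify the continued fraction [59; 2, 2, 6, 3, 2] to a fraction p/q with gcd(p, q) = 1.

Start with 2.
3 + 1/(2/1) = 3 + 1/2 = 7/2
6 + 1/(7/2) = 6 + 2/7 = 44/7
2 + 1/(44/7) = 2 + 7/44 = 95/44
2 + 1/(95/44) = 2 + 44/95 = 234/95
59 + 1/(234/95) = 59 + 95/234 = 13901/234

13901/234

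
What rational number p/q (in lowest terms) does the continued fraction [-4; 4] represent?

a_0 = -4: -4/1
a_1 = 4: -15/4

-15/4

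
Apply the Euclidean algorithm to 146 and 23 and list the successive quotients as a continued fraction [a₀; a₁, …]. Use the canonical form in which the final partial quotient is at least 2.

[6; 2, 1, 7]

146 = 6·23 + 8, so a_0 = 6
23 = 2·8 + 7, so a_1 = 2
8 = 1·7 + 1, so a_2 = 1
7 = 7·1 + 0, so a_3 = 7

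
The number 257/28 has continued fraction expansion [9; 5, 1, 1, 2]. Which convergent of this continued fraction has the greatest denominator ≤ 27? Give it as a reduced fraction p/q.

a_0 = 9: 9/1  (≤ bound)
a_1 = 5: 46/5  (≤ bound)
a_2 = 1: 55/6  (≤ bound)
a_3 = 1: 101/11  (≤ bound)
a_4 = 2: 257/28  (> 27, stop)

101/11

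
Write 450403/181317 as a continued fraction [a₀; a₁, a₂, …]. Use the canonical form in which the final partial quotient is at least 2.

[2; 2, 15, 5, 3, 51, 3, 2]

450403 ÷ 181317 → quotient 2, remainder 87769
181317 ÷ 87769 → quotient 2, remainder 5779
87769 ÷ 5779 → quotient 15, remainder 1084
5779 ÷ 1084 → quotient 5, remainder 359
1084 ÷ 359 → quotient 3, remainder 7
359 ÷ 7 → quotient 51, remainder 2
7 ÷ 2 → quotient 3, remainder 1
2 ÷ 1 → quotient 2, remainder 0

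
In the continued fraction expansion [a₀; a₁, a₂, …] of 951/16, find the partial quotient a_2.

⌊951/16⌋ = 59, remainder 7
⌊16/7⌋ = 2, remainder 2
⌊7/2⌋ = 3, remainder 1

3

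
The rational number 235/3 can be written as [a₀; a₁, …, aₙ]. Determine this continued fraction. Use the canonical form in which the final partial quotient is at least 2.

⌊235/3⌋ = 78, remainder 1
⌊3/1⌋ = 3, remainder 0

[78; 3]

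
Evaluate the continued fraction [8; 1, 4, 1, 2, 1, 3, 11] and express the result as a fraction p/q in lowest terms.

a_0 = 8: 8/1
a_1 = 1: 9/1
a_2 = 4: 44/5
a_3 = 1: 53/6
a_4 = 2: 150/17
a_5 = 1: 203/23
a_6 = 3: 759/86
a_7 = 11: 8552/969

8552/969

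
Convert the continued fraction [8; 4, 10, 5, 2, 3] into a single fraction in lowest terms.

13075/1586

Starting at the tail and folding back:
Start with 3.
2 + 1/(3/1) = 2 + 1/3 = 7/3
5 + 1/(7/3) = 5 + 3/7 = 38/7
10 + 1/(38/7) = 10 + 7/38 = 387/38
4 + 1/(387/38) = 4 + 38/387 = 1586/387
8 + 1/(1586/387) = 8 + 387/1586 = 13075/1586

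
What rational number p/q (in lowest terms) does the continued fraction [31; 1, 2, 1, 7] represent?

984/31

a_0 = 31: 31/1
a_1 = 1: 32/1
a_2 = 2: 95/3
a_3 = 1: 127/4
a_4 = 7: 984/31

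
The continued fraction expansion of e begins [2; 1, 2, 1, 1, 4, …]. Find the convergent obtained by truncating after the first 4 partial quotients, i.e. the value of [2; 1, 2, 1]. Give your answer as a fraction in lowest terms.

a_0 = 2: 2/1
a_1 = 1: 3/1
a_2 = 2: 8/3
a_3 = 1: 11/4

11/4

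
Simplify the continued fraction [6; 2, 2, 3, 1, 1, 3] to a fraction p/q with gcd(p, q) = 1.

891/139

Work from the innermost term outward:
Start with 3.
1 + 1/(3/1) = 1 + 1/3 = 4/3
1 + 1/(4/3) = 1 + 3/4 = 7/4
3 + 1/(7/4) = 3 + 4/7 = 25/7
2 + 1/(25/7) = 2 + 7/25 = 57/25
2 + 1/(57/25) = 2 + 25/57 = 139/57
6 + 1/(139/57) = 6 + 57/139 = 891/139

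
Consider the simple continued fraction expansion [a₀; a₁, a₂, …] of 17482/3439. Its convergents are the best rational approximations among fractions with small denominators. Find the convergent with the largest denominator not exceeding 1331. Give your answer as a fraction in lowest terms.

3472/683

List convergents until the denominator exceeds the bound:
a_0 = 5: 5/1  (≤ bound)
a_1 = 11: 56/11  (≤ bound)
a_2 = 1: 61/12  (≤ bound)
a_3 = 56: 3472/683  (≤ bound)
a_4 = 2: 7005/1378  (> 1331, stop)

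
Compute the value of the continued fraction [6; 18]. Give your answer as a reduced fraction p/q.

Starting at the tail and folding back:
Start with 18.
6 + 1/(18/1) = 6 + 1/18 = 109/18

109/18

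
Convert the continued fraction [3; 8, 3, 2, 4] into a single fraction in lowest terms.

Build up convergents one term at a time:
a_0 = 3: 3/1
a_1 = 8: 25/8
a_2 = 3: 78/25
a_3 = 2: 181/58
a_4 = 4: 802/257

802/257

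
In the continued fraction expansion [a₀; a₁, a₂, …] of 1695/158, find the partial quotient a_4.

2

Apply division with remainder until the remainder is 0:
1695 = 10·158 + 115, so a_0 = 10
158 = 1·115 + 43, so a_1 = 1
115 = 2·43 + 29, so a_2 = 2
43 = 1·29 + 14, so a_3 = 1
29 = 2·14 + 1, so a_4 = 2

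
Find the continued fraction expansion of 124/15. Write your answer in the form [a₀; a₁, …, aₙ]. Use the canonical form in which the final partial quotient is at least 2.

[8; 3, 1, 3]

Apply division with remainder until the remainder is 0:
⌊124/15⌋ = 8, remainder 4
⌊15/4⌋ = 3, remainder 3
⌊4/3⌋ = 1, remainder 1
⌊3/1⌋ = 3, remainder 0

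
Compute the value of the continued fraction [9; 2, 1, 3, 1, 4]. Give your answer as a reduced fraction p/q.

627/67

Work from the innermost term outward:
Start with 4.
1 + 1/(4/1) = 1 + 1/4 = 5/4
3 + 1/(5/4) = 3 + 4/5 = 19/5
1 + 1/(19/5) = 1 + 5/19 = 24/19
2 + 1/(24/19) = 2 + 19/24 = 67/24
9 + 1/(67/24) = 9 + 24/67 = 627/67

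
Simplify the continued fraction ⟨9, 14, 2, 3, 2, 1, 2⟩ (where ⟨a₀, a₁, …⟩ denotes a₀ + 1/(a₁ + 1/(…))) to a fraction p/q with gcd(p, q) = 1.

8117/895

Work from the innermost term outward:
Start with 2.
1 + 1/(2/1) = 1 + 1/2 = 3/2
2 + 1/(3/2) = 2 + 2/3 = 8/3
3 + 1/(8/3) = 3 + 3/8 = 27/8
2 + 1/(27/8) = 2 + 8/27 = 62/27
14 + 1/(62/27) = 14 + 27/62 = 895/62
9 + 1/(895/62) = 9 + 62/895 = 8117/895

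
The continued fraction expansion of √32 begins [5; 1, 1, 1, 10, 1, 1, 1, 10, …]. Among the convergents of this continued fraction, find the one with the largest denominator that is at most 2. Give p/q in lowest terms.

a_0 = 5: 5/1  (≤ bound)
a_1 = 1: 6/1  (≤ bound)
a_2 = 1: 11/2  (≤ bound)
a_3 = 1: 17/3  (> 2, stop)

11/2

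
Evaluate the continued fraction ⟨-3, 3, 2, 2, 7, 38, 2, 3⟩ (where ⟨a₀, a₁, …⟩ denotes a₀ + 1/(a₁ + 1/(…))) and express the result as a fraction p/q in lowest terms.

-92051/34013

Starting at the tail and folding back:
Start with 3.
2 + 1/(3/1) = 2 + 1/3 = 7/3
38 + 1/(7/3) = 38 + 3/7 = 269/7
7 + 1/(269/7) = 7 + 7/269 = 1890/269
2 + 1/(1890/269) = 2 + 269/1890 = 4049/1890
2 + 1/(4049/1890) = 2 + 1890/4049 = 9988/4049
3 + 1/(9988/4049) = 3 + 4049/9988 = 34013/9988
-3 + 1/(34013/9988) = -3 + 9988/34013 = -92051/34013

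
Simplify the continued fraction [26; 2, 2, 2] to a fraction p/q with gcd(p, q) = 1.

Starting at the tail and folding back:
Start with 2.
2 + 1/(2/1) = 2 + 1/2 = 5/2
2 + 1/(5/2) = 2 + 2/5 = 12/5
26 + 1/(12/5) = 26 + 5/12 = 317/12

317/12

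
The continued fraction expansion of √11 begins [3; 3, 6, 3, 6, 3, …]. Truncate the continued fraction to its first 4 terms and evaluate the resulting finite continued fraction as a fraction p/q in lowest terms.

199/60

Collapse the nested fraction from the inside out:
Start with 3.
6 + 1/(3/1) = 6 + 1/3 = 19/3
3 + 1/(19/3) = 3 + 3/19 = 60/19
3 + 1/(60/19) = 3 + 19/60 = 199/60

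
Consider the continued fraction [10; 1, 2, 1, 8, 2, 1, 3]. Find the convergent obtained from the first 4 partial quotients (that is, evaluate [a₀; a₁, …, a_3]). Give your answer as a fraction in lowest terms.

a_0 = 10: 10/1
a_1 = 1: 11/1
a_2 = 2: 32/3
a_3 = 1: 43/4

43/4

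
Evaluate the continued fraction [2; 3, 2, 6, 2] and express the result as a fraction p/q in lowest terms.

a_0 = 2: 2/1
a_1 = 3: 7/3
a_2 = 2: 16/7
a_3 = 6: 103/45
a_4 = 2: 222/97

222/97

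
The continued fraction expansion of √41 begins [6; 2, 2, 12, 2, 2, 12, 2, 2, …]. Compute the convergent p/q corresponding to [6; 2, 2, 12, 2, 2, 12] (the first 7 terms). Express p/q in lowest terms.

Collapse the nested fraction from the inside out:
Start with 12.
2 + 1/(12/1) = 2 + 1/12 = 25/12
2 + 1/(25/12) = 2 + 12/25 = 62/25
12 + 1/(62/25) = 12 + 25/62 = 769/62
2 + 1/(769/62) = 2 + 62/769 = 1600/769
2 + 1/(1600/769) = 2 + 769/1600 = 3969/1600
6 + 1/(3969/1600) = 6 + 1600/3969 = 25414/3969

25414/3969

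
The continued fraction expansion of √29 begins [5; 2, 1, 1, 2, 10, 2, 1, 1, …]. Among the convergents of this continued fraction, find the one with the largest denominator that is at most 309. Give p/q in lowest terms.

1524/283

a_0 = 5: 5/1  (≤ bound)
a_1 = 2: 11/2  (≤ bound)
a_2 = 1: 16/3  (≤ bound)
a_3 = 1: 27/5  (≤ bound)
a_4 = 2: 70/13  (≤ bound)
a_5 = 10: 727/135  (≤ bound)
a_6 = 2: 1524/283  (≤ bound)
a_7 = 1: 2251/418  (> 309, stop)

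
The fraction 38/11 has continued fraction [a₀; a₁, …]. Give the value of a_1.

2

⌊38/11⌋ = 3, remainder 5
⌊11/5⌋ = 2, remainder 1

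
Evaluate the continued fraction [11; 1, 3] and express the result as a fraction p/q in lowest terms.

Start with 3.
1 + 1/(3/1) = 1 + 1/3 = 4/3
11 + 1/(4/3) = 11 + 3/4 = 47/4

47/4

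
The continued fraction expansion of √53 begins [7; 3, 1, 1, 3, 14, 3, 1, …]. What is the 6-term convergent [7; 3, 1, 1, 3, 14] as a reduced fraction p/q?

Start with 14.
3 + 1/(14/1) = 3 + 1/14 = 43/14
1 + 1/(43/14) = 1 + 14/43 = 57/43
1 + 1/(57/43) = 1 + 43/57 = 100/57
3 + 1/(100/57) = 3 + 57/100 = 357/100
7 + 1/(357/100) = 7 + 100/357 = 2599/357

2599/357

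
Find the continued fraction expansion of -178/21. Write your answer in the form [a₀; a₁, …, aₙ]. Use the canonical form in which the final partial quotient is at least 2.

[-9; 1, 1, 10]

⌊-178/21⌋ = -9, remainder 11
⌊21/11⌋ = 1, remainder 10
⌊11/10⌋ = 1, remainder 1
⌊10/1⌋ = 10, remainder 0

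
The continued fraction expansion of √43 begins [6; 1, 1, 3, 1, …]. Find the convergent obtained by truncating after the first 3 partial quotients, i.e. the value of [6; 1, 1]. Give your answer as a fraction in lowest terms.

Use the convergent recurrence hₖ = aₖ·hₖ₋₁ + hₖ₋₂ (and likewise for the denominators kₖ):
a_0 = 6: 6/1
a_1 = 1: 7/1
a_2 = 1: 13/2

13/2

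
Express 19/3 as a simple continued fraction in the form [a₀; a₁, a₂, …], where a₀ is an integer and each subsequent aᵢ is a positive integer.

[6; 3]

⌊19/3⌋ = 6, remainder 1
⌊3/1⌋ = 3, remainder 0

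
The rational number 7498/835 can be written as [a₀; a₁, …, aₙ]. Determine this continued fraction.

[8; 1, 48, 8, 2]

⌊7498/835⌋ = 8, remainder 818
⌊835/818⌋ = 1, remainder 17
⌊818/17⌋ = 48, remainder 2
⌊17/2⌋ = 8, remainder 1
⌊2/1⌋ = 2, remainder 0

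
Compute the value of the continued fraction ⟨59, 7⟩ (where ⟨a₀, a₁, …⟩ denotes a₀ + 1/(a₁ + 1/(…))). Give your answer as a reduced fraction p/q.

Compute successive convergents:
a_0 = 59: 59/1
a_1 = 7: 414/7

414/7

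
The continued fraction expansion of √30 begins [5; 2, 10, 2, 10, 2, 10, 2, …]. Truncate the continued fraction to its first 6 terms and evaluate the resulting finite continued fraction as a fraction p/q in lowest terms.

a_0 = 5: 5/1
a_1 = 2: 11/2
a_2 = 10: 115/21
a_3 = 2: 241/44
a_4 = 10: 2525/461
a_5 = 2: 5291/966

5291/966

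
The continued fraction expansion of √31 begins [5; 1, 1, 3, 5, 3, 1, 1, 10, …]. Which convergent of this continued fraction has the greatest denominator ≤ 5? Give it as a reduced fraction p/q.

11/2

List convergents until the denominator exceeds the bound:
a_0 = 5: 5/1  (≤ bound)
a_1 = 1: 6/1  (≤ bound)
a_2 = 1: 11/2  (≤ bound)
a_3 = 3: 39/7  (> 5, stop)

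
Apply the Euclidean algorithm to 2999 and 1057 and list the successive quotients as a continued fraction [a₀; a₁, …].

[2; 1, 5, 6, 1, 7, 3]

Apply division with remainder until the remainder is 0:
⌊2999/1057⌋ = 2, remainder 885
⌊1057/885⌋ = 1, remainder 172
⌊885/172⌋ = 5, remainder 25
⌊172/25⌋ = 6, remainder 22
⌊25/22⌋ = 1, remainder 3
⌊22/3⌋ = 7, remainder 1
⌊3/1⌋ = 3, remainder 0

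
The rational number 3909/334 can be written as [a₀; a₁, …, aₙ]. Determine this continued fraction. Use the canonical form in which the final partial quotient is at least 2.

Apply division with remainder until the remainder is 0:
⌊3909/334⌋ = 11, remainder 235
⌊334/235⌋ = 1, remainder 99
⌊235/99⌋ = 2, remainder 37
⌊99/37⌋ = 2, remainder 25
⌊37/25⌋ = 1, remainder 12
⌊25/12⌋ = 2, remainder 1
⌊12/1⌋ = 12, remainder 0

[11; 1, 2, 2, 1, 2, 12]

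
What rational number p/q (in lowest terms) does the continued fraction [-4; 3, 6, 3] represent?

-221/60

a_0 = -4: -4/1
a_1 = 3: -11/3
a_2 = 6: -70/19
a_3 = 3: -221/60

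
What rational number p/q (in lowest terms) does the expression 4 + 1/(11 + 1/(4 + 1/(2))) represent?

Compute successive convergents:
a_0 = 4: 4/1
a_1 = 11: 45/11
a_2 = 4: 184/45
a_3 = 2: 413/101

413/101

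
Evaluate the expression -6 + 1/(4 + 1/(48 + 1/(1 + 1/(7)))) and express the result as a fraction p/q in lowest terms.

-9041/1572

Start with 7.
1 + 1/(7/1) = 1 + 1/7 = 8/7
48 + 1/(8/7) = 48 + 7/8 = 391/8
4 + 1/(391/8) = 4 + 8/391 = 1572/391
-6 + 1/(1572/391) = -6 + 391/1572 = -9041/1572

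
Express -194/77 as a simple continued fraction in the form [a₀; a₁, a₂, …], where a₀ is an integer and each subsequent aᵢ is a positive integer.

Apply division with remainder until the remainder is 0:
⌊-194/77⌋ = -3, remainder 37
⌊77/37⌋ = 2, remainder 3
⌊37/3⌋ = 12, remainder 1
⌊3/1⌋ = 3, remainder 0

[-3; 2, 12, 3]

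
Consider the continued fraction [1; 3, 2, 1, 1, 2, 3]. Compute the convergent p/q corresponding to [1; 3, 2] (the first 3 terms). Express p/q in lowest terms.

9/7

Start with 2.
3 + 1/(2/1) = 3 + 1/2 = 7/2
1 + 1/(7/2) = 1 + 2/7 = 9/7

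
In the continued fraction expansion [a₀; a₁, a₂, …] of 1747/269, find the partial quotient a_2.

Run the Euclidean algorithm, recording each quotient:
1747 = 6·269 + 133, so a_0 = 6
269 = 2·133 + 3, so a_1 = 2
133 = 44·3 + 1, so a_2 = 44

44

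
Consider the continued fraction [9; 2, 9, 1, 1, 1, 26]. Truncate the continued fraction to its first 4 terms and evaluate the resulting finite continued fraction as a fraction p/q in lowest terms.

a_0 = 9: 9/1
a_1 = 2: 19/2
a_2 = 9: 180/19
a_3 = 1: 199/21

199/21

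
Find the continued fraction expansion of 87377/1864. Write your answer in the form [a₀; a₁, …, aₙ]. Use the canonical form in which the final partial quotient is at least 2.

[46; 1, 7, 14, 2, 3, 2]

87377 ÷ 1864 → quotient 46, remainder 1633
1864 ÷ 1633 → quotient 1, remainder 231
1633 ÷ 231 → quotient 7, remainder 16
231 ÷ 16 → quotient 14, remainder 7
16 ÷ 7 → quotient 2, remainder 2
7 ÷ 2 → quotient 3, remainder 1
2 ÷ 1 → quotient 2, remainder 0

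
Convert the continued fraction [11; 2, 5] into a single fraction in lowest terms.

126/11

Start with 5.
2 + 1/(5/1) = 2 + 1/5 = 11/5
11 + 1/(11/5) = 11 + 5/11 = 126/11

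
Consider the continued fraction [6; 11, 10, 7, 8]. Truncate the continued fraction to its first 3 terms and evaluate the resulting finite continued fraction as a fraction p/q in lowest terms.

Start with 10.
11 + 1/(10/1) = 11 + 1/10 = 111/10
6 + 1/(111/10) = 6 + 10/111 = 676/111

676/111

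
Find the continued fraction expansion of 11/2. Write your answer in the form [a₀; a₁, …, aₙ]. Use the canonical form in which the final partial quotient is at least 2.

[5; 2]

11 = 5·2 + 1, so a_0 = 5
2 = 2·1 + 0, so a_1 = 2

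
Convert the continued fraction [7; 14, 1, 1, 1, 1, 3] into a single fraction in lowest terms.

a_0 = 7: 7/1
a_1 = 14: 99/14
a_2 = 1: 106/15
a_3 = 1: 205/29
a_4 = 1: 311/44
a_5 = 1: 516/73
a_6 = 3: 1859/263

1859/263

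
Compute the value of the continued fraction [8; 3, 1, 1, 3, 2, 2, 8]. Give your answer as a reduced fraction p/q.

Starting at the tail and folding back:
Start with 8.
2 + 1/(8/1) = 2 + 1/8 = 17/8
2 + 1/(17/8) = 2 + 8/17 = 42/17
3 + 1/(42/17) = 3 + 17/42 = 143/42
1 + 1/(143/42) = 1 + 42/143 = 185/143
1 + 1/(185/143) = 1 + 143/185 = 328/185
3 + 1/(328/185) = 3 + 185/328 = 1169/328
8 + 1/(1169/328) = 8 + 328/1169 = 9680/1169

9680/1169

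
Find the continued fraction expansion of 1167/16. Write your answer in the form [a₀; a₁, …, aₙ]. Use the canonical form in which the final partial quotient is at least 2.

⌊1167/16⌋ = 72, remainder 15
⌊16/15⌋ = 1, remainder 1
⌊15/1⌋ = 15, remainder 0

[72; 1, 15]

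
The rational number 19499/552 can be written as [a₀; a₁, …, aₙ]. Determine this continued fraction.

[35; 3, 11, 1, 14]

⌊19499/552⌋ = 35, remainder 179
⌊552/179⌋ = 3, remainder 15
⌊179/15⌋ = 11, remainder 14
⌊15/14⌋ = 1, remainder 1
⌊14/1⌋ = 14, remainder 0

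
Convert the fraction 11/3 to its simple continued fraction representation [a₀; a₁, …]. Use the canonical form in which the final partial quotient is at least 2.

⌊11/3⌋ = 3, remainder 2
⌊3/2⌋ = 1, remainder 1
⌊2/1⌋ = 2, remainder 0

[3; 1, 2]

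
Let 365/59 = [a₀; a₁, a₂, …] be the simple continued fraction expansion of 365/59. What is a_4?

3

Apply division with remainder until the remainder is 0:
365 = 6·59 + 11, so a_0 = 6
59 = 5·11 + 4, so a_1 = 5
11 = 2·4 + 3, so a_2 = 2
4 = 1·3 + 1, so a_3 = 1
3 = 3·1 + 0, so a_4 = 3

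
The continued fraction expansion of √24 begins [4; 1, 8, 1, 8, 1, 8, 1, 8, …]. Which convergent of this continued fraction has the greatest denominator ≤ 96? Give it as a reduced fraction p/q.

436/89

a_0 = 4: 4/1  (≤ bound)
a_1 = 1: 5/1  (≤ bound)
a_2 = 8: 44/9  (≤ bound)
a_3 = 1: 49/10  (≤ bound)
a_4 = 8: 436/89  (≤ bound)
a_5 = 1: 485/99  (> 96, stop)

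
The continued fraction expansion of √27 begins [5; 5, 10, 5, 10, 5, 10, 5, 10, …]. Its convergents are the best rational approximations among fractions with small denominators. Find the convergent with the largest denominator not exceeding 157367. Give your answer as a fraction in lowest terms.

List convergents until the denominator exceeds the bound:
a_0 = 5: 5/1  (≤ bound)
a_1 = 5: 26/5  (≤ bound)
a_2 = 10: 265/51  (≤ bound)
a_3 = 5: 1351/260  (≤ bound)
a_4 = 10: 13775/2651  (≤ bound)
a_5 = 5: 70226/13515  (≤ bound)
a_6 = 10: 716035/137801  (≤ bound)
a_7 = 5: 3650401/702520  (> 157367, stop)

716035/137801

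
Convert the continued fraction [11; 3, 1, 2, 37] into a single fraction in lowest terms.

Use the convergent recurrence hₖ = aₖ·hₖ₋₁ + hₖ₋₂ (and likewise for the denominators kₖ):
a_0 = 11: 11/1
a_1 = 3: 34/3
a_2 = 1: 45/4
a_3 = 2: 124/11
a_4 = 37: 4633/411

4633/411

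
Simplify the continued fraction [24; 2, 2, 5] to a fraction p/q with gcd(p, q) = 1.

Starting at the tail and folding back:
Start with 5.
2 + 1/(5/1) = 2 + 1/5 = 11/5
2 + 1/(11/5) = 2 + 5/11 = 27/11
24 + 1/(27/11) = 24 + 11/27 = 659/27

659/27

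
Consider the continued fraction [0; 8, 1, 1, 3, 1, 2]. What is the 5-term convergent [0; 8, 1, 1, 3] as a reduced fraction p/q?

7/60

Start with 3.
1 + 1/(3/1) = 1 + 1/3 = 4/3
1 + 1/(4/3) = 1 + 3/4 = 7/4
8 + 1/(7/4) = 8 + 4/7 = 60/7
0 + 1/(60/7) = 0 + 7/60 = 7/60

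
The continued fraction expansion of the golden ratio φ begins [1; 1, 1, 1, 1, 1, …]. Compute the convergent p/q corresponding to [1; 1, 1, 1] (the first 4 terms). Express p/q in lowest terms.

Collapse the nested fraction from the inside out:
Start with 1.
1 + 1/(1/1) = 1 + 1/1 = 2/1
1 + 1/(2/1) = 1 + 1/2 = 3/2
1 + 1/(3/2) = 1 + 2/3 = 5/3

5/3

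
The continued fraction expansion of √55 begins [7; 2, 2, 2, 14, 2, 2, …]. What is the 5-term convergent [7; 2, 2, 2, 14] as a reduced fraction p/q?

Work from the innermost term outward:
Start with 14.
2 + 1/(14/1) = 2 + 1/14 = 29/14
2 + 1/(29/14) = 2 + 14/29 = 72/29
2 + 1/(72/29) = 2 + 29/72 = 173/72
7 + 1/(173/72) = 7 + 72/173 = 1283/173

1283/173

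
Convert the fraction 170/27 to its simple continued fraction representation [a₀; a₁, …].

170 = 6·27 + 8, so a_0 = 6
27 = 3·8 + 3, so a_1 = 3
8 = 2·3 + 2, so a_2 = 2
3 = 1·2 + 1, so a_3 = 1
2 = 2·1 + 0, so a_4 = 2

[6; 3, 2, 1, 2]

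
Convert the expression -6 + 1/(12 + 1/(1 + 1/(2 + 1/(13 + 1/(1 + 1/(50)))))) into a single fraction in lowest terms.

a_0 = -6: -6/1
a_1 = 12: -71/12
a_2 = 1: -77/13
a_3 = 2: -225/38
a_4 = 13: -3002/507
a_5 = 1: -3227/545
a_6 = 50: -164352/27757

-164352/27757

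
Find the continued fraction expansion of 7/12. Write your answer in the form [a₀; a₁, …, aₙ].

[0; 1, 1, 2, 2]

7 ÷ 12 → quotient 0, remainder 7
12 ÷ 7 → quotient 1, remainder 5
7 ÷ 5 → quotient 1, remainder 2
5 ÷ 2 → quotient 2, remainder 1
2 ÷ 1 → quotient 2, remainder 0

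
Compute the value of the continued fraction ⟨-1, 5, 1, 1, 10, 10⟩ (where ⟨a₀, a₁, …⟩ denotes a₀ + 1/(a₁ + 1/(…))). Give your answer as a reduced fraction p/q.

Start with 10.
10 + 1/(10/1) = 10 + 1/10 = 101/10
1 + 1/(101/10) = 1 + 10/101 = 111/101
1 + 1/(111/101) = 1 + 101/111 = 212/111
5 + 1/(212/111) = 5 + 111/212 = 1171/212
-1 + 1/(1171/212) = -1 + 212/1171 = -959/1171

-959/1171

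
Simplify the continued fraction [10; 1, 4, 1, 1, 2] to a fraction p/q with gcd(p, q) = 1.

Start with 2.
1 + 1/(2/1) = 1 + 1/2 = 3/2
1 + 1/(3/2) = 1 + 2/3 = 5/3
4 + 1/(5/3) = 4 + 3/5 = 23/5
1 + 1/(23/5) = 1 + 5/23 = 28/23
10 + 1/(28/23) = 10 + 23/28 = 303/28

303/28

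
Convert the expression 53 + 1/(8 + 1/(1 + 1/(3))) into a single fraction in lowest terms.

Start with 3.
1 + 1/(3/1) = 1 + 1/3 = 4/3
8 + 1/(4/3) = 8 + 3/4 = 35/4
53 + 1/(35/4) = 53 + 4/35 = 1859/35

1859/35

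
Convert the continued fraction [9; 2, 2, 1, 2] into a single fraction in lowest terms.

179/19

Use the convergent recurrence hₖ = aₖ·hₖ₋₁ + hₖ₋₂ (and likewise for the denominators kₖ):
a_0 = 9: 9/1
a_1 = 2: 19/2
a_2 = 2: 47/5
a_3 = 1: 66/7
a_4 = 2: 179/19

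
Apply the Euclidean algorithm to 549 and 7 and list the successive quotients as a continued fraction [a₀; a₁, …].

[78; 2, 3]

549 = 78·7 + 3, so a_0 = 78
7 = 2·3 + 1, so a_1 = 2
3 = 3·1 + 0, so a_2 = 3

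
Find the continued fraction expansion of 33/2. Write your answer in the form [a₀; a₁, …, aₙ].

⌊33/2⌋ = 16, remainder 1
⌊2/1⌋ = 2, remainder 0

[16; 2]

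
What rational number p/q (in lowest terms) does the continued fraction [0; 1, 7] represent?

7/8

a_0 = 0: 0/1
a_1 = 1: 1/1
a_2 = 7: 7/8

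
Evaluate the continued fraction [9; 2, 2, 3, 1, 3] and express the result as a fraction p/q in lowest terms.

781/83

Start with 3.
1 + 1/(3/1) = 1 + 1/3 = 4/3
3 + 1/(4/3) = 3 + 3/4 = 15/4
2 + 1/(15/4) = 2 + 4/15 = 34/15
2 + 1/(34/15) = 2 + 15/34 = 83/34
9 + 1/(83/34) = 9 + 34/83 = 781/83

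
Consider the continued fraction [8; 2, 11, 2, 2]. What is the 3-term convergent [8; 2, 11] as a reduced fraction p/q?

195/23

a_0 = 8: 8/1
a_1 = 2: 17/2
a_2 = 11: 195/23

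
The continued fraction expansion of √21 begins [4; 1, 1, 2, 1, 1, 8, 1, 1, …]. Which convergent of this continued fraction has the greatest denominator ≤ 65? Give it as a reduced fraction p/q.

55/12

a_0 = 4: 4/1  (≤ bound)
a_1 = 1: 5/1  (≤ bound)
a_2 = 1: 9/2  (≤ bound)
a_3 = 2: 23/5  (≤ bound)
a_4 = 1: 32/7  (≤ bound)
a_5 = 1: 55/12  (≤ bound)
a_6 = 8: 472/103  (> 65, stop)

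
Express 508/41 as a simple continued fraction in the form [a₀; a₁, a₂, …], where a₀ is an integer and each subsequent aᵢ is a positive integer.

Apply division with remainder until the remainder is 0:
508 = 12·41 + 16, so a_0 = 12
41 = 2·16 + 9, so a_1 = 2
16 = 1·9 + 7, so a_2 = 1
9 = 1·7 + 2, so a_3 = 1
7 = 3·2 + 1, so a_4 = 3
2 = 2·1 + 0, so a_5 = 2

[12; 2, 1, 1, 3, 2]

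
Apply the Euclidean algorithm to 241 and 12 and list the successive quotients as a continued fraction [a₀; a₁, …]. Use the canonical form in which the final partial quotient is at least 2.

Repeatedly divide and take the remainder:
241 ÷ 12 → quotient 20, remainder 1
12 ÷ 1 → quotient 12, remainder 0

[20; 12]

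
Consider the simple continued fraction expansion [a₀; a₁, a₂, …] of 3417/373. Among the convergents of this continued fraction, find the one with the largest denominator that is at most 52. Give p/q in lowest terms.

a_0 = 9: 9/1  (≤ bound)
a_1 = 6: 55/6  (≤ bound)
a_2 = 4: 229/25  (≤ bound)
a_3 = 1: 284/31  (≤ bound)
a_4 = 1: 513/56  (> 52, stop)

284/31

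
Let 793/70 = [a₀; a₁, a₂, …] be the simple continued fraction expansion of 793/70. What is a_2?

23

Repeatedly divide and take the remainder:
793 = 11·70 + 23, so a_0 = 11
70 = 3·23 + 1, so a_1 = 3
23 = 23·1 + 0, so a_2 = 23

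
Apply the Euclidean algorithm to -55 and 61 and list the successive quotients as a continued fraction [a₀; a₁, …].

-55 = -1·61 + 6, so a_0 = -1
61 = 10·6 + 1, so a_1 = 10
6 = 6·1 + 0, so a_2 = 6

[-1; 10, 6]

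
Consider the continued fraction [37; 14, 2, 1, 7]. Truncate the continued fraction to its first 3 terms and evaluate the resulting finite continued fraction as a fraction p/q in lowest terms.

Compute successive convergents:
a_0 = 37: 37/1
a_1 = 14: 519/14
a_2 = 2: 1075/29

1075/29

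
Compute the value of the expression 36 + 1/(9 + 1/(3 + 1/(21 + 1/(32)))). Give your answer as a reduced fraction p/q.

Start with 32.
21 + 1/(32/1) = 21 + 1/32 = 673/32
3 + 1/(673/32) = 3 + 32/673 = 2051/673
9 + 1/(2051/673) = 9 + 673/2051 = 19132/2051
36 + 1/(19132/2051) = 36 + 2051/19132 = 690803/19132

690803/19132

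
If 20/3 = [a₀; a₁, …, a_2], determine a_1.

Apply division with remainder until the remainder is 0:
⌊20/3⌋ = 6, remainder 2
⌊3/2⌋ = 1, remainder 1

1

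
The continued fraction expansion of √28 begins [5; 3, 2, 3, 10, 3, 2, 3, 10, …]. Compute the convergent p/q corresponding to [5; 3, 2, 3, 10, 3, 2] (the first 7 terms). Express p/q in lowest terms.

9403/1777

a_0 = 5: 5/1
a_1 = 3: 16/3
a_2 = 2: 37/7
a_3 = 3: 127/24
a_4 = 10: 1307/247
a_5 = 3: 4048/765
a_6 = 2: 9403/1777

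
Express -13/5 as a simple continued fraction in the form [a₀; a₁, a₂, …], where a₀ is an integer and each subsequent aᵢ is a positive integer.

[-3; 2, 2]

⌊-13/5⌋ = -3, remainder 2
⌊5/2⌋ = 2, remainder 1
⌊2/1⌋ = 2, remainder 0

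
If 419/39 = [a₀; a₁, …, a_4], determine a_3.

1

419 ÷ 39 → quotient 10, remainder 29
39 ÷ 29 → quotient 1, remainder 10
29 ÷ 10 → quotient 2, remainder 9
10 ÷ 9 → quotient 1, remainder 1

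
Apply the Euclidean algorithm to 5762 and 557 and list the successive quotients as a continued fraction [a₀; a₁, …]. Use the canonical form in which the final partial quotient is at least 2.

Repeatedly divide and take the remainder:
5762 = 10·557 + 192, so a_0 = 10
557 = 2·192 + 173, so a_1 = 2
192 = 1·173 + 19, so a_2 = 1
173 = 9·19 + 2, so a_3 = 9
19 = 9·2 + 1, so a_4 = 9
2 = 2·1 + 0, so a_5 = 2

[10; 2, 1, 9, 9, 2]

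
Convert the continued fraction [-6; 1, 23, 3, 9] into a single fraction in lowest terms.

-3433/681

Start with 9.
3 + 1/(9/1) = 3 + 1/9 = 28/9
23 + 1/(28/9) = 23 + 9/28 = 653/28
1 + 1/(653/28) = 1 + 28/653 = 681/653
-6 + 1/(681/653) = -6 + 653/681 = -3433/681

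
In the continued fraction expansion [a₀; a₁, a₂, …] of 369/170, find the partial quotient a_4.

4

Apply division with remainder until the remainder is 0:
369 = 2·170 + 29, so a_0 = 2
170 = 5·29 + 25, so a_1 = 5
29 = 1·25 + 4, so a_2 = 1
25 = 6·4 + 1, so a_3 = 6
4 = 4·1 + 0, so a_4 = 4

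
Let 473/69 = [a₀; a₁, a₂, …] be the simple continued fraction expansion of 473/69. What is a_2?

473 ÷ 69 → quotient 6, remainder 59
69 ÷ 59 → quotient 1, remainder 10
59 ÷ 10 → quotient 5, remainder 9

5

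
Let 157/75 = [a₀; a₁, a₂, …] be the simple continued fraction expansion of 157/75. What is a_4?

157 ÷ 75 → quotient 2, remainder 7
75 ÷ 7 → quotient 10, remainder 5
7 ÷ 5 → quotient 1, remainder 2
5 ÷ 2 → quotient 2, remainder 1
2 ÷ 1 → quotient 2, remainder 0

2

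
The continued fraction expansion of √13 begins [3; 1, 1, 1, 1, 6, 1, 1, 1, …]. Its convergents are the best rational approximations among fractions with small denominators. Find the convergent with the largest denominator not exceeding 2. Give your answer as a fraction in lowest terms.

7/2

a_0 = 3: 3/1  (≤ bound)
a_1 = 1: 4/1  (≤ bound)
a_2 = 1: 7/2  (≤ bound)
a_3 = 1: 11/3  (> 2, stop)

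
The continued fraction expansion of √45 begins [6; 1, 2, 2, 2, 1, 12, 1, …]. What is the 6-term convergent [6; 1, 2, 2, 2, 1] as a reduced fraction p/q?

Compute successive convergents:
a_0 = 6: 6/1
a_1 = 1: 7/1
a_2 = 2: 20/3
a_3 = 2: 47/7
a_4 = 2: 114/17
a_5 = 1: 161/24

161/24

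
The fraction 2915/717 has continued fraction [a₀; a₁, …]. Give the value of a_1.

2915 = 4·717 + 47, so a_0 = 4
717 = 15·47 + 12, so a_1 = 15

15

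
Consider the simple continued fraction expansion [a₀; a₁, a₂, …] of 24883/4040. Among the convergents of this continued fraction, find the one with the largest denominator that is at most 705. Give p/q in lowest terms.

2051/333

List convergents until the denominator exceeds the bound:
a_0 = 6: 6/1  (≤ bound)
a_1 = 6: 37/6  (≤ bound)
a_2 = 3: 117/19  (≤ bound)
a_3 = 1: 154/25  (≤ bound)
a_4 = 1: 271/44  (≤ bound)
a_5 = 7: 2051/333  (≤ bound)
a_6 = 12: 24883/4040  (> 705, stop)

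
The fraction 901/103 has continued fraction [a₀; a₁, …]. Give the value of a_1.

1

901 = 8·103 + 77, so a_0 = 8
103 = 1·77 + 26, so a_1 = 1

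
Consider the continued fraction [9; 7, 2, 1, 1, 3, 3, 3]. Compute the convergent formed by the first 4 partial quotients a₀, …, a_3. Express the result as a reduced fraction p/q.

201/22

Start with 1.
2 + 1/(1/1) = 2 + 1/1 = 3/1
7 + 1/(3/1) = 7 + 1/3 = 22/3
9 + 1/(22/3) = 9 + 3/22 = 201/22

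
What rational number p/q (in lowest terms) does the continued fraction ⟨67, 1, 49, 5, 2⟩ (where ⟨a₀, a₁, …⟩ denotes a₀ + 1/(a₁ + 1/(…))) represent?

Start with 2.
5 + 1/(2/1) = 5 + 1/2 = 11/2
49 + 1/(11/2) = 49 + 2/11 = 541/11
1 + 1/(541/11) = 1 + 11/541 = 552/541
67 + 1/(552/541) = 67 + 541/552 = 37525/552

37525/552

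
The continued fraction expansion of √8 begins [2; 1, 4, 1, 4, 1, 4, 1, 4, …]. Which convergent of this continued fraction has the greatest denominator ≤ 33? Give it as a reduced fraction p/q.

82/29

a_0 = 2: 2/1  (≤ bound)
a_1 = 1: 3/1  (≤ bound)
a_2 = 4: 14/5  (≤ bound)
a_3 = 1: 17/6  (≤ bound)
a_4 = 4: 82/29  (≤ bound)
a_5 = 1: 99/35  (> 33, stop)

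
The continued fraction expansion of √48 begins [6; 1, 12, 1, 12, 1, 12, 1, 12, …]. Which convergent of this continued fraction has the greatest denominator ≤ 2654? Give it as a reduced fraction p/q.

a_0 = 6: 6/1  (≤ bound)
a_1 = 1: 7/1  (≤ bound)
a_2 = 12: 90/13  (≤ bound)
a_3 = 1: 97/14  (≤ bound)
a_4 = 12: 1254/181  (≤ bound)
a_5 = 1: 1351/195  (≤ bound)
a_6 = 12: 17466/2521  (≤ bound)
a_7 = 1: 18817/2716  (> 2654, stop)

17466/2521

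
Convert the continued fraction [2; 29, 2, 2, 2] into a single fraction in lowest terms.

Start with 2.
2 + 1/(2/1) = 2 + 1/2 = 5/2
2 + 1/(5/2) = 2 + 2/5 = 12/5
29 + 1/(12/5) = 29 + 5/12 = 353/12
2 + 1/(353/12) = 2 + 12/353 = 718/353

718/353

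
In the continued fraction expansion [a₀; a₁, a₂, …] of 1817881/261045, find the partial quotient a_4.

Run the Euclidean algorithm, recording each quotient:
1817881 = 6·261045 + 251611, so a_0 = 6
261045 = 1·251611 + 9434, so a_1 = 1
251611 = 26·9434 + 6327, so a_2 = 26
9434 = 1·6327 + 3107, so a_3 = 1
6327 = 2·3107 + 113, so a_4 = 2

2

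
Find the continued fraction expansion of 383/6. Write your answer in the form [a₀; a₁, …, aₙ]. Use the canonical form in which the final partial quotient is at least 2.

Apply division with remainder until the remainder is 0:
383 = 63·6 + 5, so a_0 = 63
6 = 1·5 + 1, so a_1 = 1
5 = 5·1 + 0, so a_2 = 5

[63; 1, 5]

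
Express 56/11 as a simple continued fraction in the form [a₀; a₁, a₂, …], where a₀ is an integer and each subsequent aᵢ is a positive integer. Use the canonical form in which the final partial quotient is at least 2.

[5; 11]

56 = 5·11 + 1, so a_0 = 5
11 = 11·1 + 0, so a_1 = 11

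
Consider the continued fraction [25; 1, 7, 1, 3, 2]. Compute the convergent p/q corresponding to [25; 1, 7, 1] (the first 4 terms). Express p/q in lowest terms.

Start with 1.
7 + 1/(1/1) = 7 + 1/1 = 8/1
1 + 1/(8/1) = 1 + 1/8 = 9/8
25 + 1/(9/8) = 25 + 8/9 = 233/9

233/9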